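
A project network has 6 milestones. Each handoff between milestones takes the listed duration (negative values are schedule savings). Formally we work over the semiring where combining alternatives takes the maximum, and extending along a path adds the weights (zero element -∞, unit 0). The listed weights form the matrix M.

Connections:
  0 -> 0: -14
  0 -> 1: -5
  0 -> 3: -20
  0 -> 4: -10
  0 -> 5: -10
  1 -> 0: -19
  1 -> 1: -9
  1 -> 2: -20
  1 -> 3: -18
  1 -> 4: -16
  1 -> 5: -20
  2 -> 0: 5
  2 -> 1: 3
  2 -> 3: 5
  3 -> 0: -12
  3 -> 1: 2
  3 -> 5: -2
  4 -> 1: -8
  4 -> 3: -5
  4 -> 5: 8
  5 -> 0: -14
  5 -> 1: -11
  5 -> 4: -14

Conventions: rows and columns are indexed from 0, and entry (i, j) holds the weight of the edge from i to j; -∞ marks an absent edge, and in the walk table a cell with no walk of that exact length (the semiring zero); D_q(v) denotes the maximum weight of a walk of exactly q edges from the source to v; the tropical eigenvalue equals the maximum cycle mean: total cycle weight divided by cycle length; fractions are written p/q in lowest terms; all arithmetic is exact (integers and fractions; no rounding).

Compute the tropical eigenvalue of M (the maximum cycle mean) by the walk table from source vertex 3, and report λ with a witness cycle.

q=0: [-∞, -∞, -∞, 0, -∞, -∞]
q=1: [-12, 2, -∞, -∞, -∞, -2]
q=2: [-16, -7, -18, -16, -14, -18]
q=3: [-13, -14, -27, -13, -23, -6]
q=4: [-20, -11, -34, -22, -20, -15]
q=5: [-29, -20, -31, -25, -27, -12]
q=6: [-26, -23, -40, -26, -26, -19]
Optimal cycle mean attained by: cycle 4->5->4, total 8 + (-14), length 2.
Answer: λ = -3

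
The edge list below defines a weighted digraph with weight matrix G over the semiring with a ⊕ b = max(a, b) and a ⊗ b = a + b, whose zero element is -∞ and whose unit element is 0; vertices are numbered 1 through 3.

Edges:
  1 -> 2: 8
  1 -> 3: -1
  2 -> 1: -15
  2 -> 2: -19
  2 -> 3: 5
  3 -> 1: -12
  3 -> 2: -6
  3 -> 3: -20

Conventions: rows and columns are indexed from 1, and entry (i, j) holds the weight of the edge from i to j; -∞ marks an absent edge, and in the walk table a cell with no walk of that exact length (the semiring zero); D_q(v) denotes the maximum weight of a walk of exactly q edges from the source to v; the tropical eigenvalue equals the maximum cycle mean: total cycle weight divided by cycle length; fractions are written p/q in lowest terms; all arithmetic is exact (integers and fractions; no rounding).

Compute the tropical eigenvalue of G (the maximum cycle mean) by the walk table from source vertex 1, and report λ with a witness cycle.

q=0: [0, -∞, -∞]
q=1: [-∞, 8, -1]
q=2: [-7, -7, 13]
q=3: [1, 7, -2]
Optimal cycle mean attained by: cycle 1->2->3->1, total 8 + 5 + (-12), length 3.
Answer: λ = 1/3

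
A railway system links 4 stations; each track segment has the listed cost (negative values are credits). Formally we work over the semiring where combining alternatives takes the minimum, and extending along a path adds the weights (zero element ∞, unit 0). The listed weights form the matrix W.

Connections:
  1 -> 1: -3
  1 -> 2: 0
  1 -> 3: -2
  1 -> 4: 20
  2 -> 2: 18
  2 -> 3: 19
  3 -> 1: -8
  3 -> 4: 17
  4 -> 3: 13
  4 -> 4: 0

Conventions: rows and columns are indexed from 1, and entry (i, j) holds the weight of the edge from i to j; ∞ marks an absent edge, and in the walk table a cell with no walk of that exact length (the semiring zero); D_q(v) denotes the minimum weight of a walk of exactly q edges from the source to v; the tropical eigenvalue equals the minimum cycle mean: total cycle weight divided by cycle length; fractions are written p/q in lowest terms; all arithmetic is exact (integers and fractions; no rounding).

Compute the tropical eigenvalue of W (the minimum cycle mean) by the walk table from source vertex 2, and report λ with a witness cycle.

q=0: [∞, 0, ∞, ∞]
q=1: [∞, 18, 19, ∞]
q=2: [11, 36, 37, 36]
q=3: [8, 11, 9, 31]
q=4: [1, 8, 6, 26]
Optimal cycle mean attained by: cycle 1->3->1, total (-2) + (-8), length 2.
Answer: λ = -5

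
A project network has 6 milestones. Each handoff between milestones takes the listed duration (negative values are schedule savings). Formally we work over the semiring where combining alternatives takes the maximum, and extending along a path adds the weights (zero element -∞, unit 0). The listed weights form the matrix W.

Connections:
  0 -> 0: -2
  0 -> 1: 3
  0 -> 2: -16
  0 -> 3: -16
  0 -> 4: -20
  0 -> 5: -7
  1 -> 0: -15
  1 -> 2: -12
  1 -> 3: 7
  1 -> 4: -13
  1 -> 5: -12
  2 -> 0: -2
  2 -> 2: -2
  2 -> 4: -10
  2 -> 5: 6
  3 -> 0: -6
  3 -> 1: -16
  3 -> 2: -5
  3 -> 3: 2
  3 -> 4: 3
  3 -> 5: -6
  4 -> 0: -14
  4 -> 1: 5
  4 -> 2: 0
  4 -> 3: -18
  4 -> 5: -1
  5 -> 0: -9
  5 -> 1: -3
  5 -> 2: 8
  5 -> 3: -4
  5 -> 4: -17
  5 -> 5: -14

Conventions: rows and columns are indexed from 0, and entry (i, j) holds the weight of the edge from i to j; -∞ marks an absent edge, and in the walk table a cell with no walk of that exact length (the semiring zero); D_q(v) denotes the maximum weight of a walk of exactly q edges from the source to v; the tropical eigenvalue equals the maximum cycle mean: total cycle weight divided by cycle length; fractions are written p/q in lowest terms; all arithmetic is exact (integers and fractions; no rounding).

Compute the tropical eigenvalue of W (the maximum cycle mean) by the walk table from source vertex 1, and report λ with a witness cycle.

q=0: [-∞, 0, -∞, -∞, -∞, -∞]
q=1: [-15, -∞, -12, 7, -13, -12]
q=2: [1, -8, 2, 9, 10, 1]
q=3: [3, 15, 10, 11, 12, 9]
q=4: [8, 17, 17, 22, 14, 16]
q=5: [16, 19, 24, 24, 25, 23]
q=6: [22, 30, 31, 26, 27, 30]
Optimal cycle mean attained by: cycle 2->5->2, total 6 + 8, length 2.
Answer: λ = 7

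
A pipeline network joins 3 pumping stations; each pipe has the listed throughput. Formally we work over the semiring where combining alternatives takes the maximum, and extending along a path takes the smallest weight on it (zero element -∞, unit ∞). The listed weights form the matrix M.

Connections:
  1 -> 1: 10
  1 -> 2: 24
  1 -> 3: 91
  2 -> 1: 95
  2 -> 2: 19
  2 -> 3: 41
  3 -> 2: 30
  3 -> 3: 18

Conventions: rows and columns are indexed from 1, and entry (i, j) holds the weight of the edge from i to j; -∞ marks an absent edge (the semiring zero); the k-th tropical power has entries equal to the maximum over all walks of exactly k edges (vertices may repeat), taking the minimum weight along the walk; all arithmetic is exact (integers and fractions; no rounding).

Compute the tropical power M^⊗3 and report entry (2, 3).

M^⊗2:
  [24, 30, 24]
  [19, 30, 91]
  [30, 19, 30]
M^⊗3:
  [30, 24, 30]
  [30, 30, 30]
  [19, 30, 30]
Key observation: the optimum is the walk 2->3->2->3, with weight 41 min 30 min 41 = 30.
Optimal value attained by: walk 2->3->2->3.
Answer: (M^⊗3)[2][3] = 30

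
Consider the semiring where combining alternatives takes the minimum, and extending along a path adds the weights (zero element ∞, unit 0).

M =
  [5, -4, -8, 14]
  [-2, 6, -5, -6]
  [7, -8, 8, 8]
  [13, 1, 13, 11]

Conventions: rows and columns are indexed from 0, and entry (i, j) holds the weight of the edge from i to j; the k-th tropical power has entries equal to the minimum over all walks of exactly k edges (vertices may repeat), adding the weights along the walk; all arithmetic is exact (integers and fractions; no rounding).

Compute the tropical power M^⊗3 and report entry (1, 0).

M^⊗2:
  [-6, -16, -9, -10]
  [2, -13, -10, 0]
  [-10, -2, -13, -14]
  [-1, 5, -4, -5]
M^⊗3:
  [-18, -17, -21, -22]
  [-15, -18, -18, -19]
  [-6, -21, -18, -8]
  [3, -12, -9, -1]
Key observation: the optimum is the walk 1->2->1->0, with weight (-5) + (-8) + (-2) = -15.
Optimal value attained by: walk 1->2->1->0.
Answer: (M^⊗3)[1][0] = -15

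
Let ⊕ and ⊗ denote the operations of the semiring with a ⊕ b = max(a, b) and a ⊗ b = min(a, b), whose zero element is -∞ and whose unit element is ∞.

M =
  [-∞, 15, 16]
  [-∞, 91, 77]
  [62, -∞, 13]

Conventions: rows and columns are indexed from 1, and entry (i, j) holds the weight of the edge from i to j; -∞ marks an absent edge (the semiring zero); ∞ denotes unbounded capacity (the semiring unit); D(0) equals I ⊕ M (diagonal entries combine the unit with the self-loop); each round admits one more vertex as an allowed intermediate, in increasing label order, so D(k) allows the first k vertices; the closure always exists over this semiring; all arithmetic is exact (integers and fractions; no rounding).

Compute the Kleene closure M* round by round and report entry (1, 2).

D(0):
  [∞, 15, 16]
  [-∞, ∞, 77]
  [62, -∞, ∞]
D(1):
  [∞, 15, 16]
  [-∞, ∞, 77]
  [62, 15, ∞]
D(2):
  [∞, 15, 16]
  [-∞, ∞, 77]
  [62, 15, ∞]
D(3):
  [∞, 15, 16]
  [62, ∞, 77]
  [62, 15, ∞]
Answer: M*[1][2] = 15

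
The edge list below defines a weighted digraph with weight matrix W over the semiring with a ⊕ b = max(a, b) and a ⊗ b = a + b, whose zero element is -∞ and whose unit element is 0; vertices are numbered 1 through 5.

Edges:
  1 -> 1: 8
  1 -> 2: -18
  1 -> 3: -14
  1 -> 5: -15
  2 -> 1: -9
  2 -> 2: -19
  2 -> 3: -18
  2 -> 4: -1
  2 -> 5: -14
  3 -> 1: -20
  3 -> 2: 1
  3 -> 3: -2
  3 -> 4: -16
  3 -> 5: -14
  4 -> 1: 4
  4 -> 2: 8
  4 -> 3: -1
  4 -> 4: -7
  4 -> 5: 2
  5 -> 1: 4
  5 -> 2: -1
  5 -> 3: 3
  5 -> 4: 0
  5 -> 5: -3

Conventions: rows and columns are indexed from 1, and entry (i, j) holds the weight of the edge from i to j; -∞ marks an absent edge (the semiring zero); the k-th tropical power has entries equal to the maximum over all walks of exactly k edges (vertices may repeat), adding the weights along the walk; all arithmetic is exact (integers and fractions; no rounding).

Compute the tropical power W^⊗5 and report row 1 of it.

W^⊗2:
  [16, -10, -6, -15, -7]
  [3, 7, -2, -8, 1]
  [-8, -1, -4, 0, -13]
  [12, 1, 5, 7, -1]
  [12, 8, 1, -2, 2]
W^⊗3:
  [24, -2, 2, -7, 1]
  [11, 0, 4, 6, -2]
  [4, 8, -1, -2, 2]
  [20, 15, 6, 0, 9]
  [20, 6, 5, 7, 0]
W^⊗4:
  [32, 6, 10, 1, 9]
  [19, 14, 5, -1, 8]
  [12, 6, 5, 7, 0]
  [28, 8, 12, 14, 6]
  [28, 15, 6, 5, 9]
W^⊗5:
  [40, 14, 18, 9, 17]
  [27, 7, 11, 13, 5]
  [20, 15, 6, 5, 9]
  [36, 22, 14, 7, 16]
  [36, 13, 14, 14, 13]
Answer: row 1 of W^⊗5 = [40, 14, 18, 9, 17]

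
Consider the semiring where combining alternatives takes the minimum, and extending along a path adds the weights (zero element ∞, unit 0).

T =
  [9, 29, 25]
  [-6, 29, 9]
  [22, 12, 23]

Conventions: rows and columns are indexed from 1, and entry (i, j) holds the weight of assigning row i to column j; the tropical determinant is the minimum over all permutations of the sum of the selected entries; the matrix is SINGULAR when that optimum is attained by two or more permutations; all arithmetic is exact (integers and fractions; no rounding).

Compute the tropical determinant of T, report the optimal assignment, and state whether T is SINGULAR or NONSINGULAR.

σ = (1, 2, 3): 9 + 29 + 23 = 61
σ = (1, 3, 2): 9 + 9 + 12 = 30
σ = (2, 1, 3): 29 + (-6) + 23 = 46
σ = (2, 3, 1): 29 + 9 + 22 = 60
σ = (3, 1, 2): 25 + (-6) + 12 = 31
σ = (3, 2, 1): 25 + 29 + 22 = 76
Optimal value attained by: σ = (1, 3, 2).
Answer: det⊕(T) = 30; verdict: NONSINGULAR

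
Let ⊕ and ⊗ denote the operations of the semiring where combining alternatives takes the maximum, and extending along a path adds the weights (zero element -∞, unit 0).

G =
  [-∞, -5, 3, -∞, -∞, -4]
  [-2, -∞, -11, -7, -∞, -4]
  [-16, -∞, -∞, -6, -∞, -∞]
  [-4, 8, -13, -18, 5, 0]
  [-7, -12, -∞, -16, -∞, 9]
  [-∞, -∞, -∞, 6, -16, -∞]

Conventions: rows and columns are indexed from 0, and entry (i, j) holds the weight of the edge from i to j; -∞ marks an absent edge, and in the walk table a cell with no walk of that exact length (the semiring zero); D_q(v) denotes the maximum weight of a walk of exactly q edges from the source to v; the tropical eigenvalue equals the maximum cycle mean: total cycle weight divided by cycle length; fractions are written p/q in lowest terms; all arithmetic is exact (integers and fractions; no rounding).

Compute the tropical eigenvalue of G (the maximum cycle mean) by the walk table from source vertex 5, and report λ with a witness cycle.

q=0: [-∞, -∞, -∞, -∞, -∞, 0]
q=1: [-∞, -∞, -∞, 6, -16, -∞]
q=2: [2, 14, -7, -12, 11, 6]
q=3: [12, -1, 5, 12, -7, 20]
q=4: [8, 20, 15, 26, 17, 12]
q=5: [22, 34, 13, 18, 31, 26]
q=6: [32, 26, 25, 32, 23, 40]
Optimal cycle mean attained by: cycle 3->4->5->3, total 5 + 9 + 6, length 3.
Answer: λ = 20/3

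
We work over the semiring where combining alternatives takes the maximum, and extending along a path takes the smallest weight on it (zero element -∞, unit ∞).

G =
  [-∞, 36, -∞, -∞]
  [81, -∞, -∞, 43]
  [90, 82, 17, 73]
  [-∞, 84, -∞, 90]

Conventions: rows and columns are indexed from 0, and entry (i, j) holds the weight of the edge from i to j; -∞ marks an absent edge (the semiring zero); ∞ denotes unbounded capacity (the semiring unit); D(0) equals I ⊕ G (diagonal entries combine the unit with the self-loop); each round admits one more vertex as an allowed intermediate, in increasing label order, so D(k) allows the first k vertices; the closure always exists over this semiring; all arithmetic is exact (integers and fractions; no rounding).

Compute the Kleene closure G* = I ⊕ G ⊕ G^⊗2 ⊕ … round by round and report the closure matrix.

D(0):
  [∞, 36, -∞, -∞]
  [81, ∞, -∞, 43]
  [90, 82, ∞, 73]
  [-∞, 84, -∞, ∞]
D(1):
  [∞, 36, -∞, -∞]
  [81, ∞, -∞, 43]
  [90, 82, ∞, 73]
  [-∞, 84, -∞, ∞]
D(2):
  [∞, 36, -∞, 36]
  [81, ∞, -∞, 43]
  [90, 82, ∞, 73]
  [81, 84, -∞, ∞]
D(3):
  [∞, 36, -∞, 36]
  [81, ∞, -∞, 43]
  [90, 82, ∞, 73]
  [81, 84, -∞, ∞]
D(4):
  [∞, 36, -∞, 36]
  [81, ∞, -∞, 43]
  [90, 82, ∞, 73]
  [81, 84, -∞, ∞]
Answer: G* = [[∞, 36, -∞, 36], [81, ∞, -∞, 43], [90, 82, ∞, 73], [81, 84, -∞, ∞]]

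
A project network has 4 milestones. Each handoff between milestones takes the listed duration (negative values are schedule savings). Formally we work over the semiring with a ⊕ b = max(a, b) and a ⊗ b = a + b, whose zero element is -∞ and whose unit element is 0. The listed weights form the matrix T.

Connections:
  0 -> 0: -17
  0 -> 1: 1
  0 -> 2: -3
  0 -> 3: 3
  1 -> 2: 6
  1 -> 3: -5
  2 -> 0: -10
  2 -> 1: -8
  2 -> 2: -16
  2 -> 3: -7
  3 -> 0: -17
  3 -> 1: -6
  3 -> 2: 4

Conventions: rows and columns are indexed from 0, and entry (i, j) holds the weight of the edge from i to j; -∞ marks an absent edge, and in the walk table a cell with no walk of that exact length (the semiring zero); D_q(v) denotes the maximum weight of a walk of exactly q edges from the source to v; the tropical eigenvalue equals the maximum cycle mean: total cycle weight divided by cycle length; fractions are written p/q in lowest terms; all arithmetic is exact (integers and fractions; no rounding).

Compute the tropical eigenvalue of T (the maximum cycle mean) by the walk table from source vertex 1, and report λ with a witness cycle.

q=0: [-∞, 0, -∞, -∞]
q=1: [-∞, -∞, 6, -5]
q=2: [-4, -2, -1, -1]
q=3: [-11, -3, 4, -1]
q=4: [-6, -4, 3, -3]
Optimal cycle mean attained by: cycle 0->1->2->0, total 1 + 6 + (-10), length 3.
Answer: λ = -1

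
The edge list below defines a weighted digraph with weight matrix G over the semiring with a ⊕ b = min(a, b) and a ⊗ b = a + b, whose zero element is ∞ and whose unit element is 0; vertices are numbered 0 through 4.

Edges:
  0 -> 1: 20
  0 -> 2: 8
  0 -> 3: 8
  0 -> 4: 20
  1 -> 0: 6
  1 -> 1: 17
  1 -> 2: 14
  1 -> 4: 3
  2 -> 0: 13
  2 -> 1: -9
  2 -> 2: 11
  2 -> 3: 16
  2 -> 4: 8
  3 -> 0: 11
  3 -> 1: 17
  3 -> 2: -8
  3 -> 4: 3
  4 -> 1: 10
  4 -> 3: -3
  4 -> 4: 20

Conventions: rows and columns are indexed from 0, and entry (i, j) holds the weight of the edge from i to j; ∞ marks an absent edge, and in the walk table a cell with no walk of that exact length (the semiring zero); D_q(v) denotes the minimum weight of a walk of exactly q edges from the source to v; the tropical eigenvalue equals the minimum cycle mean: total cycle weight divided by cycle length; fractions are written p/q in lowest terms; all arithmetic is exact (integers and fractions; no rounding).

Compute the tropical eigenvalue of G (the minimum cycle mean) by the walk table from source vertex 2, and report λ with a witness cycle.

q=0: [∞, ∞, 0, ∞, ∞]
q=1: [13, -9, 11, 16, 8]
q=2: [-3, 2, 5, 5, -6]
q=3: [8, -4, -3, -9, 5]
q=4: [2, -12, -17, 2, -6]
q=5: [-6, -26, -6, -9, -9]
Optimal cycle mean attained by: cycle 1->4->3->2->1, total 3 + (-3) + (-8) + (-9), length 4.
Answer: λ = -17/4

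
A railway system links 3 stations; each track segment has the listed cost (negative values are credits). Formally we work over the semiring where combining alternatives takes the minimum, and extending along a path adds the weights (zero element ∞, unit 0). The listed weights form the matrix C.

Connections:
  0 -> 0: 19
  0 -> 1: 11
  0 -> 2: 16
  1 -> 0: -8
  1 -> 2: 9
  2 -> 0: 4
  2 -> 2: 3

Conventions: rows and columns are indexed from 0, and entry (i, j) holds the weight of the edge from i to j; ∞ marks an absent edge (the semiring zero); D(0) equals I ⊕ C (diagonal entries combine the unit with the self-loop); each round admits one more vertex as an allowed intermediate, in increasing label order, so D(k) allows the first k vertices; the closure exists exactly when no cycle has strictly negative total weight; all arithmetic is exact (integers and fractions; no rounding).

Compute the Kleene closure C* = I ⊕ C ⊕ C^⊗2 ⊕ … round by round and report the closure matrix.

D(0):
  [0, 11, 16]
  [-8, 0, 9]
  [4, ∞, 0]
D(1):
  [0, 11, 16]
  [-8, 0, 8]
  [4, 15, 0]
D(2):
  [0, 11, 16]
  [-8, 0, 8]
  [4, 15, 0]
D(3):
  [0, 11, 16]
  [-8, 0, 8]
  [4, 15, 0]
Answer: C* = [[0, 11, 16], [-8, 0, 8], [4, 15, 0]]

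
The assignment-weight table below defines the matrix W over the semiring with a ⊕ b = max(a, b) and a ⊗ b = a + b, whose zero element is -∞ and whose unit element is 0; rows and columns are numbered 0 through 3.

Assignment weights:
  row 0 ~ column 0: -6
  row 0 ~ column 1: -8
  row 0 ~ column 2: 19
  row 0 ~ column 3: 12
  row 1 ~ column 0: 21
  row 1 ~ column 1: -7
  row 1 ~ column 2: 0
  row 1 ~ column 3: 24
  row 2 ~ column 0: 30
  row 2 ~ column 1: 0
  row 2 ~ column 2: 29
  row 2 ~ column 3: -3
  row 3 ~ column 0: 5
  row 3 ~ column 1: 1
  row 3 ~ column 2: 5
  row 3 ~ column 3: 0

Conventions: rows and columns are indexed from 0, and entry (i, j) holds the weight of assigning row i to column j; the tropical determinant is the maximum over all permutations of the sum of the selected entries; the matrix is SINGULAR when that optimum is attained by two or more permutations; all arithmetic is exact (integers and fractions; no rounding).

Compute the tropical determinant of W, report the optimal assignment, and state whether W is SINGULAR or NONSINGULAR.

σ = (0, 1, 2, 3): (-6) + (-7) + 29 + 0 = 16
σ = (0, 1, 3, 2): (-6) + (-7) + (-3) + 5 = -11
σ = (0, 2, 1, 3): (-6) + 0 + 0 + 0 = -6
σ = (0, 2, 3, 1): (-6) + 0 + (-3) + 1 = -8
σ = (0, 3, 1, 2): (-6) + 24 + 0 + 5 = 23
σ = (0, 3, 2, 1): (-6) + 24 + 29 + 1 = 48
σ = (1, 0, 2, 3): (-8) + 21 + 29 + 0 = 42
σ = (1, 0, 3, 2): (-8) + 21 + (-3) + 5 = 15
σ = (1, 2, 0, 3): (-8) + 0 + 30 + 0 = 22
σ = (1, 2, 3, 0): (-8) + 0 + (-3) + 5 = -6
σ = (1, 3, 0, 2): (-8) + 24 + 30 + 5 = 51
σ = (1, 3, 2, 0): (-8) + 24 + 29 + 5 = 50
σ = (2, 0, 1, 3): 19 + 21 + 0 + 0 = 40
σ = (2, 0, 3, 1): 19 + 21 + (-3) + 1 = 38
σ = (2, 1, 0, 3): 19 + (-7) + 30 + 0 = 42
σ = (2, 1, 3, 0): 19 + (-7) + (-3) + 5 = 14
σ = (2, 3, 0, 1): 19 + 24 + 30 + 1 = 74
σ = (2, 3, 1, 0): 19 + 24 + 0 + 5 = 48
σ = (3, 0, 1, 2): 12 + 21 + 0 + 5 = 38
σ = (3, 0, 2, 1): 12 + 21 + 29 + 1 = 63
σ = (3, 1, 0, 2): 12 + (-7) + 30 + 5 = 40
σ = (3, 1, 2, 0): 12 + (-7) + 29 + 5 = 39
σ = (3, 2, 0, 1): 12 + 0 + 30 + 1 = 43
σ = (3, 2, 1, 0): 12 + 0 + 0 + 5 = 17
Optimal value attained by: σ = (2, 3, 0, 1).
Answer: det⊕(W) = 74; verdict: NONSINGULAR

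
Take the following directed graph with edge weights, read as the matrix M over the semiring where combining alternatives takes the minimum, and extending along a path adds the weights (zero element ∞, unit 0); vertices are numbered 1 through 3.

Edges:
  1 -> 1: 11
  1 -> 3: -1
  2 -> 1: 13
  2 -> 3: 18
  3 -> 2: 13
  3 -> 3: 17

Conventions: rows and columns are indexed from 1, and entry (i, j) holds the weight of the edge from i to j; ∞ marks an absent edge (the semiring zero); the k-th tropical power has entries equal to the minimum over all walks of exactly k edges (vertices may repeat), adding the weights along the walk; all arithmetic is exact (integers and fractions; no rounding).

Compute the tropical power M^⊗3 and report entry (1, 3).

M^⊗2:
  [22, 12, 10]
  [24, 31, 12]
  [26, 30, 31]
M^⊗3:
  [25, 23, 21]
  [35, 25, 23]
  [37, 44, 25]
Key observation: the optimum is the walk 1->1->1->3, with weight 11 + 11 + (-1) = 21.
Optimal value attained by: walk 1->1->1->3.
Answer: (M^⊗3)[1][3] = 21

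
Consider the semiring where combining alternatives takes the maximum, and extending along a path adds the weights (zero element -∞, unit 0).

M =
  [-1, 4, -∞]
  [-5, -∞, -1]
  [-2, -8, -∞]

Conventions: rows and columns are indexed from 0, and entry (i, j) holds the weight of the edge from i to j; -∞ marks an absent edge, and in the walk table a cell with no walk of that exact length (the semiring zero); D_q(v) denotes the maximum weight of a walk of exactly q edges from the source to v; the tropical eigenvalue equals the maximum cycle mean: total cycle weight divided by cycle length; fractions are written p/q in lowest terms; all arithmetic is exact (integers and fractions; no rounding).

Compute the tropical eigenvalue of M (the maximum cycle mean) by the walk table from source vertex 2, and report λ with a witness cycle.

q=0: [-∞, -∞, 0]
q=1: [-2, -8, -∞]
q=2: [-3, 2, -9]
q=3: [-3, 1, 1]
Optimal cycle mean attained by: cycle 0->1->2->0, total 4 + (-1) + (-2), length 3.
Answer: λ = 1/3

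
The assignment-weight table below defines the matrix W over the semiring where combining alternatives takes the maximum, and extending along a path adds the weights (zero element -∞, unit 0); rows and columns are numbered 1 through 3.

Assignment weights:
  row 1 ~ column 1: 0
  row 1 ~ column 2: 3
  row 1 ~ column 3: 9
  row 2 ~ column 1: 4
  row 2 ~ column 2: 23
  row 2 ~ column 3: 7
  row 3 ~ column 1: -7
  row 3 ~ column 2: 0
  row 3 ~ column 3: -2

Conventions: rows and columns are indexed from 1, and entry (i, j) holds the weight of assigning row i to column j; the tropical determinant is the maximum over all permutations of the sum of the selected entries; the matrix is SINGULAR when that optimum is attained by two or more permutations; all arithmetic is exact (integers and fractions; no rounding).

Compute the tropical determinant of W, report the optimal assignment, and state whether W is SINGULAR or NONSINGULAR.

σ = (1, 2, 3): 0 + 23 + (-2) = 21
σ = (1, 3, 2): 0 + 7 + 0 = 7
σ = (2, 1, 3): 3 + 4 + (-2) = 5
σ = (2, 3, 1): 3 + 7 + (-7) = 3
σ = (3, 1, 2): 9 + 4 + 0 = 13
σ = (3, 2, 1): 9 + 23 + (-7) = 25
Optimal value attained by: σ = (3, 2, 1).
Answer: det⊕(W) = 25; verdict: NONSINGULAR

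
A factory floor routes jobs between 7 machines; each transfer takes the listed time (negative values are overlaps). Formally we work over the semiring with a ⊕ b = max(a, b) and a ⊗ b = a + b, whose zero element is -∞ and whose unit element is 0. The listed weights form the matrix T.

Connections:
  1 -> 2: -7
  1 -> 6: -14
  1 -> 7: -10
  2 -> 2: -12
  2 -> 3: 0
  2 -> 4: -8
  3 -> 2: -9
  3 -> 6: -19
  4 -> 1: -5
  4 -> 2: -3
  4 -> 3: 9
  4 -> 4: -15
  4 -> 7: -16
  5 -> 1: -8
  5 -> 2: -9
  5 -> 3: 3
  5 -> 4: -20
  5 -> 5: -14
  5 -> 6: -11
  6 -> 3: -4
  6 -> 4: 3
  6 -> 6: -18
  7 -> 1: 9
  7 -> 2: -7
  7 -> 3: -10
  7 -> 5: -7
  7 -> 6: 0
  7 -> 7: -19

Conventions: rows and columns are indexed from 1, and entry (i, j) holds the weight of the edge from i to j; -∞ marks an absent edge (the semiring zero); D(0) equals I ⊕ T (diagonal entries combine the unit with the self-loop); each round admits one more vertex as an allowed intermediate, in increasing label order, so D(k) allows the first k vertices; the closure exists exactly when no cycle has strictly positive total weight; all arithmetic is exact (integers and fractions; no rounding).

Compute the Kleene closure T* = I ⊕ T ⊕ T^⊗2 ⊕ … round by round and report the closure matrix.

D(0):
  [0, -7, -∞, -∞, -∞, -14, -10]
  [-∞, 0, 0, -8, -∞, -∞, -∞]
  [-∞, -9, 0, -∞, -∞, -19, -∞]
  [-5, -3, 9, 0, -∞, -∞, -16]
  [-8, -9, 3, -20, 0, -11, -∞]
  [-∞, -∞, -4, 3, -∞, 0, -∞]
  [9, -7, -10, -∞, -7, 0, 0]
D(1):
  [0, -7, -∞, -∞, -∞, -14, -10]
  [-∞, 0, 0, -8, -∞, -∞, -∞]
  [-∞, -9, 0, -∞, -∞, -19, -∞]
  [-5, -3, 9, 0, -∞, -19, -15]
  [-8, -9, 3, -20, 0, -11, -18]
  [-∞, -∞, -4, 3, -∞, 0, -∞]
  [9, 2, -10, -∞, -7, 0, 0]
D(2):
  [0, -7, -7, -15, -∞, -14, -10]
  [-∞, 0, 0, -8, -∞, -∞, -∞]
  [-∞, -9, 0, -17, -∞, -19, -∞]
  [-5, -3, 9, 0, -∞, -19, -15]
  [-8, -9, 3, -17, 0, -11, -18]
  [-∞, -∞, -4, 3, -∞, 0, -∞]
  [9, 2, 2, -6, -7, 0, 0]
D(3):
  [0, -7, -7, -15, -∞, -14, -10]
  [-∞, 0, 0, -8, -∞, -19, -∞]
  [-∞, -9, 0, -17, -∞, -19, -∞]
  [-5, 0, 9, 0, -∞, -10, -15]
  [-8, -6, 3, -14, 0, -11, -18]
  [-∞, -13, -4, 3, -∞, 0, -∞]
  [9, 2, 2, -6, -7, 0, 0]
D(4):
  [0, -7, -6, -15, -∞, -14, -10]
  [-13, 0, 1, -8, -∞, -18, -23]
  [-22, -9, 0, -17, -∞, -19, -32]
  [-5, 0, 9, 0, -∞, -10, -15]
  [-8, -6, 3, -14, 0, -11, -18]
  [-2, 3, 12, 3, -∞, 0, -12]
  [9, 2, 3, -6, -7, 0, 0]
D(5):
  [0, -7, -6, -15, -∞, -14, -10]
  [-13, 0, 1, -8, -∞, -18, -23]
  [-22, -9, 0, -17, -∞, -19, -32]
  [-5, 0, 9, 0, -∞, -10, -15]
  [-8, -6, 3, -14, 0, -11, -18]
  [-2, 3, 12, 3, -∞, 0, -12]
  [9, 2, 3, -6, -7, 0, 0]
D(6):
  [0, -7, -2, -11, -∞, -14, -10]
  [-13, 0, 1, -8, -∞, -18, -23]
  [-21, -9, 0, -16, -∞, -19, -31]
  [-5, 0, 9, 0, -∞, -10, -15]
  [-8, -6, 3, -8, 0, -11, -18]
  [-2, 3, 12, 3, -∞, 0, -12]
  [9, 3, 12, 3, -7, 0, 0]
D(7):
  [0, -7, 2, -7, -17, -10, -10]
  [-13, 0, 1, -8, -30, -18, -23]
  [-21, -9, 0, -16, -38, -19, -31]
  [-5, 0, 9, 0, -22, -10, -15]
  [-8, -6, 3, -8, 0, -11, -18]
  [-2, 3, 12, 3, -19, 0, -12]
  [9, 3, 12, 3, -7, 0, 0]
Answer: T* = [[0, -7, 2, -7, -17, -10, -10], [-13, 0, 1, -8, -30, -18, -23], [-21, -9, 0, -16, -38, -19, -31], [-5, 0, 9, 0, -22, -10, -15], [-8, -6, 3, -8, 0, -11, -18], [-2, 3, 12, 3, -19, 0, -12], [9, 3, 12, 3, -7, 0, 0]]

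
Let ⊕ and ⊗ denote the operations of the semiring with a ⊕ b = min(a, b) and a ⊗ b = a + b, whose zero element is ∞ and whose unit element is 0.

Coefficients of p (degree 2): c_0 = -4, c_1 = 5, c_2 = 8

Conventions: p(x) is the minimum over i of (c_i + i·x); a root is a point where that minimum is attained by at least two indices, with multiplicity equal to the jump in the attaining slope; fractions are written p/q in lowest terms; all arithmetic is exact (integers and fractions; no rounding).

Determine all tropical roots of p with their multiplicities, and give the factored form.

hull edge (i=0, c=-4) to (i=2, c=8): slope 6, span 2
Factored form: p(x) = 8 ⊗ (x ⊕ (-6)) ⊗ (x ⊕ (-6))
Answer: roots = -6 (mult 2)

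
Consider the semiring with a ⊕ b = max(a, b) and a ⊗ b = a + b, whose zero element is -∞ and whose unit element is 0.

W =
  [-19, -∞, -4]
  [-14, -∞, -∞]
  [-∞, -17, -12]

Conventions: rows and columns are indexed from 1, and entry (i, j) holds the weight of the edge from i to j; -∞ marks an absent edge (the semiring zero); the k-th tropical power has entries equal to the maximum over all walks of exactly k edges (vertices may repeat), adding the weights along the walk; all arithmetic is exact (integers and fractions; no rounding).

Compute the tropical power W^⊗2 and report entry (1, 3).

W^⊗2:
  [-38, -21, -16]
  [-33, -∞, -18]
  [-31, -29, -24]
Key observation: the optimum is the walk 1->3->3, with weight (-4) + (-12) = -16.
Optimal value attained by: walk 1->3->3.
Answer: (W^⊗2)[1][3] = -16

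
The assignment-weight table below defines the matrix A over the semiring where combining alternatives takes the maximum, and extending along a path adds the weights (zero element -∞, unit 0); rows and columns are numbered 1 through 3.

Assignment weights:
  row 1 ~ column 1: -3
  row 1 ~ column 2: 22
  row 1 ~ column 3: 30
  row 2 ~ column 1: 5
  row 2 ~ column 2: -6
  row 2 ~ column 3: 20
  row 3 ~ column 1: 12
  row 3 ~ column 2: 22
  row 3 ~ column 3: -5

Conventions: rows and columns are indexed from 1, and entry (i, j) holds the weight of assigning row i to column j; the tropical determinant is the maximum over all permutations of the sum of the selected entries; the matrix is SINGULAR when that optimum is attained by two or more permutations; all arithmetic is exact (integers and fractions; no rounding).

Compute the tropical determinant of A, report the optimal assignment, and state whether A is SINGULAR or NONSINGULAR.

σ = (1, 2, 3): (-3) + (-6) + (-5) = -14
σ = (1, 3, 2): (-3) + 20 + 22 = 39
σ = (2, 1, 3): 22 + 5 + (-5) = 22
σ = (2, 3, 1): 22 + 20 + 12 = 54
σ = (3, 1, 2): 30 + 5 + 22 = 57
σ = (3, 2, 1): 30 + (-6) + 12 = 36
Optimal value attained by: σ = (3, 1, 2).
Answer: det⊕(A) = 57; verdict: NONSINGULAR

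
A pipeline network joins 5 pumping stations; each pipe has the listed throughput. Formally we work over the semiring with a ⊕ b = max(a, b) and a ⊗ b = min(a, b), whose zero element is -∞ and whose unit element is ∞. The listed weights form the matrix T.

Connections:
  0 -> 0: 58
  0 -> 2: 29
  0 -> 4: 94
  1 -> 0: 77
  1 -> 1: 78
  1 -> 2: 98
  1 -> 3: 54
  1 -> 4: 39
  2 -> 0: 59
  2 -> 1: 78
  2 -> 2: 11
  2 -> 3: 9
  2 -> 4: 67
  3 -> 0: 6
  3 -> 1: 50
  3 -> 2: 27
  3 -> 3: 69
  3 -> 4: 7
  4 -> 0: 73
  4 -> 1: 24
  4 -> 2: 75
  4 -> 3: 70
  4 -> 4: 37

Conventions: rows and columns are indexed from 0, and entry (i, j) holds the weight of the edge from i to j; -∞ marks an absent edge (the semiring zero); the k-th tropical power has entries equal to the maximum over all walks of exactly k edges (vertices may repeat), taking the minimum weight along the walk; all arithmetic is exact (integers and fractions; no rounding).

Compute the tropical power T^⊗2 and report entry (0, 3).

T^⊗2:
  [73, 29, 75, 70, 58]
  [77, 78, 78, 54, 77]
  [77, 78, 78, 67, 59]
  [50, 50, 50, 69, 39]
  [59, 75, 37, 69, 73]
Key observation: the optimum is the walk 0->4->3, with weight 94 min 70 = 70.
Optimal value attained by: walk 0->4->3.
Answer: (T^⊗2)[0][3] = 70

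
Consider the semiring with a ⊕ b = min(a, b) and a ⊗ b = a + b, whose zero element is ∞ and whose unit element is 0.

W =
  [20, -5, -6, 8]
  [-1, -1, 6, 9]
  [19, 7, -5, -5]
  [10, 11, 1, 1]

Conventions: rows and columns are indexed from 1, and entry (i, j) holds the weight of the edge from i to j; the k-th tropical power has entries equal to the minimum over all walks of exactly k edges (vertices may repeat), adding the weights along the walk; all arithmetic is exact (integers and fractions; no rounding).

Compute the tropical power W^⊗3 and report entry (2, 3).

W^⊗2:
  [-6, -6, -11, -11]
  [-2, -6, -7, 1]
  [5, 2, -10, -10]
  [10, 5, -4, -4]
W^⊗3:
  [-7, -11, -16, -16]
  [-7, -7, -12, -12]
  [0, -3, -15, -15]
  [4, 3, -9, -9]
Key observation: the optimum is the walk 2->1->3->3, with weight (-1) + (-6) + (-5) = -12.
Optimal value attained by: walk 2->1->3->3.
Answer: (W^⊗3)[2][3] = -12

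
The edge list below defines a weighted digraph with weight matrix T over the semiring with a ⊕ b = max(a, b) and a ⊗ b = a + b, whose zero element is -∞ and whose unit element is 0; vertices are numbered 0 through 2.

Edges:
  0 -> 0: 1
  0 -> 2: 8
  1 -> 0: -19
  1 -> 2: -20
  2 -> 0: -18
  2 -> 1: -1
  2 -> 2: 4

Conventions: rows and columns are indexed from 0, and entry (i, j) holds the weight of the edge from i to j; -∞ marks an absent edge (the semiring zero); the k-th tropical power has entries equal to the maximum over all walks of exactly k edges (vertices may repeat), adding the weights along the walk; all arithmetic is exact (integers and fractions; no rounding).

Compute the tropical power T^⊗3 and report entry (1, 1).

T^⊗2:
  [2, 7, 12]
  [-18, -21, -11]
  [-14, 3, 8]
T^⊗3:
  [3, 11, 16]
  [-17, -12, -7]
  [-10, 7, 12]
Key observation: the optimum is the walk 1->0->2->1, with weight (-19) + 8 + (-1) = -12.
Optimal value attained by: walk 1->0->2->1.
Answer: (T^⊗3)[1][1] = -12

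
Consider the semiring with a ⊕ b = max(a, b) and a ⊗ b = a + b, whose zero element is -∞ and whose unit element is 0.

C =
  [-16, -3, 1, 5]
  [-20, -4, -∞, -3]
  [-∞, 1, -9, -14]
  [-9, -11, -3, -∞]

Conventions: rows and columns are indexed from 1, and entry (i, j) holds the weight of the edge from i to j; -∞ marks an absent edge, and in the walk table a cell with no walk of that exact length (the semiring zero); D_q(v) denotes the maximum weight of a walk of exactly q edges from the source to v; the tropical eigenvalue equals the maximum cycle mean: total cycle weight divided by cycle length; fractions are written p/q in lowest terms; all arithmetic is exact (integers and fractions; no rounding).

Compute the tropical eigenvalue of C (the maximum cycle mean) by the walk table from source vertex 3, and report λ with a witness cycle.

q=0: [-∞, -∞, 0, -∞]
q=1: [-∞, 1, -9, -14]
q=2: [-19, -3, -17, -2]
q=3: [-11, -7, -5, -6]
q=4: [-15, -4, -9, -6]
Optimal cycle mean attained by: cycle 2->4->3->2, total (-3) + (-3) + 1, length 3.
Answer: λ = -5/3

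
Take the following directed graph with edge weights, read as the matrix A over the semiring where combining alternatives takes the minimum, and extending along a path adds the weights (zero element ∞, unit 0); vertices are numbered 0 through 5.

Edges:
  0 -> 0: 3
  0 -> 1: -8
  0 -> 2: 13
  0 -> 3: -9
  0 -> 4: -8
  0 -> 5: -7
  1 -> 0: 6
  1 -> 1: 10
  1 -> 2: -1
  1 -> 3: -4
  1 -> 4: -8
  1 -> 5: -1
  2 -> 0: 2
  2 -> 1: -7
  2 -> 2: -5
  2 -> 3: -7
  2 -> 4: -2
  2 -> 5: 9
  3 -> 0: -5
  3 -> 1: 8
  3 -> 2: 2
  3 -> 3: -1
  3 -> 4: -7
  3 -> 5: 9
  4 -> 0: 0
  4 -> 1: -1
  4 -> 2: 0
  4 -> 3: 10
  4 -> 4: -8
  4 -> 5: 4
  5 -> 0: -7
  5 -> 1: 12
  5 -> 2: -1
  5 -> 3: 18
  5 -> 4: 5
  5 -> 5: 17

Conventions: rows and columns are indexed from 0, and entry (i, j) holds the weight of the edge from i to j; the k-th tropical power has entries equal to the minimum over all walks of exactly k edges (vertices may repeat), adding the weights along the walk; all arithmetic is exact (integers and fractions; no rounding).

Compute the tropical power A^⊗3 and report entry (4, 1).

A^⊗2:
  [-14, -9, -9, -12, -16, -9]
  [-9, -9, -8, -8, -16, -4]
  [-12, -12, -10, -12, -15, -8]
  [-7, -13, -7, -14, -15, -12]
  [-8, -9, -8, -9, -16, -7]
  [-4, -15, -6, -16, -15, -14]
A^⊗3:
  [-17, -22, -16, -23, -24, -21]
  [-16, -17, -16, -18, -24, -16]
  [-17, -20, -15, -21, -23, -19]
  [-19, -16, -15, -17, -23, -14]
  [-16, -17, -16, -17, -24, -15]
  [-21, -16, -16, -19, -23, -16]
Key observation: the optimum is the walk 4->4->4->1, with weight (-8) + (-8) + (-1) = -17.
Optimal value attained by: walk 4->4->4->1.
Answer: (A^⊗3)[4][1] = -17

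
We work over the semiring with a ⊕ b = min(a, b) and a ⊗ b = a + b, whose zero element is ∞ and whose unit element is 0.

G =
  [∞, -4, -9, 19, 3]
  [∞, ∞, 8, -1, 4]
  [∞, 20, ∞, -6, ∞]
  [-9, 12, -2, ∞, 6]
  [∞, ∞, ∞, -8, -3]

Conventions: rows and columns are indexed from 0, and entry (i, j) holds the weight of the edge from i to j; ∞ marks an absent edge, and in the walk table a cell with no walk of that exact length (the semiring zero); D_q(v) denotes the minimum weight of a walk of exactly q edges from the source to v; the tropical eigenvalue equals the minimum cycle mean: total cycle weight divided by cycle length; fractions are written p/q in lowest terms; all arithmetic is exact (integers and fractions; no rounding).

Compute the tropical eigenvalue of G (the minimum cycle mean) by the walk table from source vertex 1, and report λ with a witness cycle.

q=0: [∞, 0, ∞, ∞, ∞]
q=1: [∞, ∞, 8, -1, 4]
q=2: [-10, 11, -3, -4, 1]
q=3: [-13, -14, -19, -9, -7]
q=4: [-18, -17, -22, -25, -10]
q=5: [-34, -22, -27, -28, -19]
Optimal cycle mean attained by: cycle 0->2->3->0, total (-9) + (-6) + (-9), length 3.
Answer: λ = -8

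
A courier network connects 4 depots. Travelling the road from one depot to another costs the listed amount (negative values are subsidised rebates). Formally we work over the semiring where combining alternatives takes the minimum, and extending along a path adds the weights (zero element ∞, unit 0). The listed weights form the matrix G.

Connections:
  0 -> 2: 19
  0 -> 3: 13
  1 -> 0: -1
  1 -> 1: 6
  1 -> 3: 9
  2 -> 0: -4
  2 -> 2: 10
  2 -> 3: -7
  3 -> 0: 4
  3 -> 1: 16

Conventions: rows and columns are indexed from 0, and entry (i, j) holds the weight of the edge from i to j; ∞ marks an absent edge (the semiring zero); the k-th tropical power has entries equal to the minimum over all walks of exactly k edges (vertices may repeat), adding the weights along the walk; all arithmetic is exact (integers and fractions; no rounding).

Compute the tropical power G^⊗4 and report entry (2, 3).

G^⊗2:
  [15, 29, 29, 12]
  [5, 12, 18, 12]
  [-3, 9, 15, 3]
  [15, 22, 23, 17]
G^⊗3:
  [16, 28, 34, 22]
  [11, 18, 24, 11]
  [7, 15, 16, 8]
  [19, 28, 33, 16]
G^⊗4:
  [26, 34, 35, 27]
  [15, 24, 30, 17]
  [12, 21, 26, 9]
  [20, 32, 38, 26]
Key observation: the optimum is the walk 2->3->0->2->3, with weight (-7) + 4 + 19 + (-7) = 9.
Optimal value attained by: walk 2->3->0->2->3.
Answer: (G^⊗4)[2][3] = 9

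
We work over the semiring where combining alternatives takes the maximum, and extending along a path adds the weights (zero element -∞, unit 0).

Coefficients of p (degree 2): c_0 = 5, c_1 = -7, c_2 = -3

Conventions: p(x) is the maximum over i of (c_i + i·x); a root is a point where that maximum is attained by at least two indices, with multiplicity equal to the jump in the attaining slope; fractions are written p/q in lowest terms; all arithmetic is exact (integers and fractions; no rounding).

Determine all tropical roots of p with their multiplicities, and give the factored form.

hull edge (i=0, c=5) to (i=2, c=-3): slope -4, span 2
Factored form: p(x) = -3 ⊗ (x ⊕ 4) ⊗ (x ⊕ 4)
Answer: roots = 4 (mult 2)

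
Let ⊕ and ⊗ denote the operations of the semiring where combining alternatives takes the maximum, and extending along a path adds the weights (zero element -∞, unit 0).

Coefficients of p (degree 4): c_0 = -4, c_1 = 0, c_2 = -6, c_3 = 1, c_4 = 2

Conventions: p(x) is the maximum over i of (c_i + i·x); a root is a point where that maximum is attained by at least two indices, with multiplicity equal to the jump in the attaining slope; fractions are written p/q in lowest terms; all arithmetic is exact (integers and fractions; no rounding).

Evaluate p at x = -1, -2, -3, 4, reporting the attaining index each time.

p(-1) = max(-4+0·(-1)=-4, 0+1·(-1)=-1, -6+2·(-1)=-8, 1+3·(-1)=-2, 2+4·(-1)=-2) = -1 (attained by i=1)
p(-2) = max(-4+0·(-2)=-4, 0+1·(-2)=-2, -6+2·(-2)=-10, 1+3·(-2)=-5, 2+4·(-2)=-6) = -2 (attained by i=1)
p(-3) = max(-4+0·(-3)=-4, 0+1·(-3)=-3, -6+2·(-3)=-12, 1+3·(-3)=-8, 2+4·(-3)=-10) = -3 (attained by i=1)
p(4) = max(-4+0·4=-4, 0+1·4=4, -6+2·4=2, 1+3·4=13, 2+4·4=18) = 18 (attained by i=4)
Answer: p(-1) = -1; p(-2) = -2; p(-3) = -3; p(4) = 18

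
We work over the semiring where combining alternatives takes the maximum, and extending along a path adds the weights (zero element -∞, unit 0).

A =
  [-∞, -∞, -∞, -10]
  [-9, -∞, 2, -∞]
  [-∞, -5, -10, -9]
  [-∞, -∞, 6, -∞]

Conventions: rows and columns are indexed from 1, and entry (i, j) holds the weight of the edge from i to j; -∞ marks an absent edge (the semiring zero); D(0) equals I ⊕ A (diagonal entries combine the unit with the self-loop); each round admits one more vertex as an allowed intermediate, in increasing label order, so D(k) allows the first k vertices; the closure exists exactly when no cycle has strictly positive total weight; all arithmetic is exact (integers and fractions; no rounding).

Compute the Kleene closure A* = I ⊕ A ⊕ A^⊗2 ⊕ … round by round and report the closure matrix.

D(0):
  [0, -∞, -∞, -10]
  [-9, 0, 2, -∞]
  [-∞, -5, 0, -9]
  [-∞, -∞, 6, 0]
D(1):
  [0, -∞, -∞, -10]
  [-9, 0, 2, -19]
  [-∞, -5, 0, -9]
  [-∞, -∞, 6, 0]
D(2):
  [0, -∞, -∞, -10]
  [-9, 0, 2, -19]
  [-14, -5, 0, -9]
  [-∞, -∞, 6, 0]
D(3):
  [0, -∞, -∞, -10]
  [-9, 0, 2, -7]
  [-14, -5, 0, -9]
  [-8, 1, 6, 0]
D(4):
  [0, -9, -4, -10]
  [-9, 0, 2, -7]
  [-14, -5, 0, -9]
  [-8, 1, 6, 0]
Answer: A* = [[0, -9, -4, -10], [-9, 0, 2, -7], [-14, -5, 0, -9], [-8, 1, 6, 0]]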